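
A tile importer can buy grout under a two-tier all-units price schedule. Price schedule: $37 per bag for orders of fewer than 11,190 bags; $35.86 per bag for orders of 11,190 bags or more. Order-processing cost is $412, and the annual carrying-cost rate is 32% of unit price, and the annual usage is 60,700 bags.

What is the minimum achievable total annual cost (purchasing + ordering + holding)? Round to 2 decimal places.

H₁ = 32%×$37 = $11.8400;  H₂ = 32%×$35.86 = $11.4752
EOQ₁ = √(2×60,700×412/11.8400) = 2,055.33  (< 11,190, feasible at tier 1)
EOQ₂ = √(2×60,700×412/11.4752) = 2,087.75  (< 11,190 → use Q = 11,190 at tier-2 price)
TC(tier 1 (EOQ₁), Q≈2,055.3) = $2,270,235.14
TC(tier 2, Q≈11,190.0) = $2,243,140.63
Minimum at tier 2: $2,243,140.63

$2,243,140.63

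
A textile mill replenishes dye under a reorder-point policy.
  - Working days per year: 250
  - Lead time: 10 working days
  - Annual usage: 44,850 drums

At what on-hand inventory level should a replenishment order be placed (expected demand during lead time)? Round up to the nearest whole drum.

1,794 drums

Daily demand d = 44,850 / 250 = 179.400 drums/day
Demand during lead time = 179.400 × 10 = 1,794.00
Reorder point = 1,794.00 → round up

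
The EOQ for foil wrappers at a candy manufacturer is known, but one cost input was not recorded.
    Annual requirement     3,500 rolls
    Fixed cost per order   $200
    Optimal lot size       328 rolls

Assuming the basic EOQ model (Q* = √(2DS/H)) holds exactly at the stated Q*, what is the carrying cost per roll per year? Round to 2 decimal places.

$13.01

EOQ relation: Q² = 2DS/H, so rearrange for the unknown.
H = 2DS / Q² = 2 × 3,500 × 200 / 328² = 13.0131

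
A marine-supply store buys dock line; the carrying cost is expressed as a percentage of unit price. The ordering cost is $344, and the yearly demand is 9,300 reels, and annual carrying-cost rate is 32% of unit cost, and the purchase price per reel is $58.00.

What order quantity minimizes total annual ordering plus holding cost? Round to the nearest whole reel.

587 reels

H = i·C = 0.32 × $58 = $18.5600 per reel-year
Q* = √(2·D·S / H) = √(2·9,300·344 / 18.56) = √344,741.4 ≈ 587.15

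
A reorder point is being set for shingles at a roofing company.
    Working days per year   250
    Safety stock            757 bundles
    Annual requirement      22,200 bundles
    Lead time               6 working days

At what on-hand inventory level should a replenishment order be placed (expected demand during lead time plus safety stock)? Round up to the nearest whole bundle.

1,290 bundles

Daily demand d = 22,200 / 250 = 88.800 bundles/day
Demand during lead time = 88.800 × 6 = 532.80
Reorder point = 532.80 + 757 = 1,289.80 → round up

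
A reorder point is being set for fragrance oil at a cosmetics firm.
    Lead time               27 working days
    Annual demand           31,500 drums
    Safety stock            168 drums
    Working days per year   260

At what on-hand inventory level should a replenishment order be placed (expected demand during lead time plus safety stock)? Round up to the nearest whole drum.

3,440 drums

Daily demand d = 31,500 / 260 = 121.154 drums/day
Demand during lead time = 121.154 × 27 = 3,271.15
Reorder point = 3,271.15 + 168 = 3,439.15 → round up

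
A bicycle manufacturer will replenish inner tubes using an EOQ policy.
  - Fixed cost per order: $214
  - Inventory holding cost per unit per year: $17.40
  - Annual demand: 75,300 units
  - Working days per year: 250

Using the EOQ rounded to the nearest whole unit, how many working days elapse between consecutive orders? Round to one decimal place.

4.5 days

EOQ = √(2DS/H) = √(2 × 75,300 × 214 / 17.4)
    = √(1,852,206.90) ≈ 1,360.96 → Q = 1,361 units
Cycle time = (working days × Q)/D = (250 × 1,361) / 75,300 = 4.519 days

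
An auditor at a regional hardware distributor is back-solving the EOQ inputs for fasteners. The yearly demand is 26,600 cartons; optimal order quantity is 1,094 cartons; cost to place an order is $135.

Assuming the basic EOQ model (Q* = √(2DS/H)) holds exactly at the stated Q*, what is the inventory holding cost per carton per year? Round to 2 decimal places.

Since Q* = (2DS/H)^½, squaring gives Q*²·H = 2DS.
H = 2DS / Q² = 2 × 26,600 × 135 / 1,094² = 6.0008

$6.00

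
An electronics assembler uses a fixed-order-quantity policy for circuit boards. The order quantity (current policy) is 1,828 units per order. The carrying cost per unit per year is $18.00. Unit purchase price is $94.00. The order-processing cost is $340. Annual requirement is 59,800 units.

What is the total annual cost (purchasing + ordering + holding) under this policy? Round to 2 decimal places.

$5,648,774.54

Ordering: D/Q × S = 59,800/1,828 × $340 = $11,122.54
Holding:  Q/2 × H = 1,828/2 × $18 = $16,452.00
Purchase cost = D·C = 59,800 × 94 = $5,621,200.00
Total = $11,122.54 + $16,452.00 + $5,621,200.00 = $5,648,774.54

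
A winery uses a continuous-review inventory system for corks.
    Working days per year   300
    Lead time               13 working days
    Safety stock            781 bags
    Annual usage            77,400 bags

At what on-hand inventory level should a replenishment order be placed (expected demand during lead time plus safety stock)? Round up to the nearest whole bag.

Daily demand d = 77,400 / 300 = 258.000 bags/day
Demand during lead time = 258.000 × 13 = 3,354.00
Reorder point = 3,354.00 + 781 = 4,135.00 → round up

4,135 bags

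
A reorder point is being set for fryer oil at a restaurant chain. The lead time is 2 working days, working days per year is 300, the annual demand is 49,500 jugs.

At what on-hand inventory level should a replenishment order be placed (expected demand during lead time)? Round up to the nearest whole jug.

Daily demand d = 49,500 / 300 = 165.000 jugs/day
Demand during lead time = 165.000 × 2 = 330.00
Reorder point = 330.00 → round up

330 jugs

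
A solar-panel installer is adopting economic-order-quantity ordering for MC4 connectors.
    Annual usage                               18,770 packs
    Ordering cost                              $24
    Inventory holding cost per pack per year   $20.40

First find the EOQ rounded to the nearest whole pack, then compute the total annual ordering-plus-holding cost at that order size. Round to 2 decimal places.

2DS/H = 2·18,770·24/20.4 = 44,164.71
EOQ = √44,164.71 ≈ 210.15 → Q = 210 packs
Annual ordering cost = (D/Q)·S = (18,770/210) × 24 = $2,145.14
Annual holding cost  = (Q/2)·H = (210/2) × 20.4 = $2,142.00
Total = $2,145.14 + $2,142.00 = $4,287.14

$4,287.14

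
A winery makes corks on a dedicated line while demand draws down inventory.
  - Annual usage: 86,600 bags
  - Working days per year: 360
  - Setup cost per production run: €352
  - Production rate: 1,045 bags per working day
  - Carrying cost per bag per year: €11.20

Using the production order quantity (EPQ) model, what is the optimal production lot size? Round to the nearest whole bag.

Daily demand d = 86,600/360 = 240.556; p = 1045; 1 − d/p = 0.76980
EPQ = √(2DS / (H(1 − d/p)))
    = √(2 × 86,600 × 352 / (11.2 × 0.76980)) ≈ 2,659.17

2,659 bags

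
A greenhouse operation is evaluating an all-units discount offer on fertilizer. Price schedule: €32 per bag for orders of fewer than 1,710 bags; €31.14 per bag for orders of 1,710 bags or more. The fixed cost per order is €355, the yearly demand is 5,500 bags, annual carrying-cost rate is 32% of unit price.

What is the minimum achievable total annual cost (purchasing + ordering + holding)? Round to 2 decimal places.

H₁ = 32%×€32 = €10.2400;  H₂ = 32%×€31.14 = €9.9648
EOQ₁ = √(2×5,500×355/10.2400) = 617.53  (< 1,710, feasible at tier 1)
EOQ₂ = √(2×5,500×355/9.9648) = 626.00  (< 1,710 → use Q = 1,710 at tier-2 price)
TC(tier 1 (EOQ₁), Q≈617.5) = €182,323.54
TC(tier 2, Q≈1,710.0) = €180,931.72
Minimum at tier 2: €180,931.72

€180,931.72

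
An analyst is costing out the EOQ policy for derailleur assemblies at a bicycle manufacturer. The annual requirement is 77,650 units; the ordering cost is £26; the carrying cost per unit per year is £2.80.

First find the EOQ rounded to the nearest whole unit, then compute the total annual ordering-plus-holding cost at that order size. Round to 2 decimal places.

£3,362.42

EOQ = √(2DS/H) = √(2 × 77,650 × 26 / 2.8)
    = √(1,442,071.43) ≈ 1,200.86 → Q = 1,201 units
Orders/yr = 77,650/1,201 = 64.654; ordering cost = 64.654 × £26 = £1,681.02
Average inventory = 1,201/2 = 600.5; holding cost = 600.5 × £2.8 = £1,681.40
Total = £1,681.02 + £1,681.40 = £3,362.42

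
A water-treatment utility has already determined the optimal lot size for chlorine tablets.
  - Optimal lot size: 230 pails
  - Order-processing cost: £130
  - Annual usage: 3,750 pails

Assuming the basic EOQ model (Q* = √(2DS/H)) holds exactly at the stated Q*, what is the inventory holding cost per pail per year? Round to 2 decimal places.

£18.43

Since Q* = (2DS/H)^½, squaring gives Q*²·H = 2DS.
H = 2DS / Q² = 2 × 3,750 × 130 / 230² = 18.4310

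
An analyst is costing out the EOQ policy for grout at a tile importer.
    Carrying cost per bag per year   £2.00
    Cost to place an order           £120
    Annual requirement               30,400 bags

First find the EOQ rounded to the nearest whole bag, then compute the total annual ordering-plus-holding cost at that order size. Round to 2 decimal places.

£3,819.95

Q* = √(2·D·S / H) = √(2·30,400·120 / 2) = √3,648,000.0 ≈ 1,909.97 → Q = 1,910 bags
Annual ordering cost = (D/Q)·S = (30,400/1,910) × 120 = £1,909.95
Annual holding cost  = (Q/2)·H = (1,910/2) × 2 = £1,910.00
Total = £1,909.95 + £1,910.00 = £3,819.95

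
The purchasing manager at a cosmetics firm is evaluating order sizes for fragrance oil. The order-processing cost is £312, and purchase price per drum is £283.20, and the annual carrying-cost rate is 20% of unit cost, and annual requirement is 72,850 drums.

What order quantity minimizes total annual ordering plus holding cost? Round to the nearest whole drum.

Holding cost per drum per year: H = 20% × £283.2 = £56.6400
Optimal lot size Q* = (2 × 72,850 × £312 / £56.64)^½ ≈ 895.87

896 drums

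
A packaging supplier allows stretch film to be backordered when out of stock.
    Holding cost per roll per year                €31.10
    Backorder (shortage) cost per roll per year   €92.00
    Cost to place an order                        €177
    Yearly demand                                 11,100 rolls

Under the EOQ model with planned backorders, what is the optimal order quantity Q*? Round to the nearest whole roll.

Basic EOQ = √(2·11,100·177/31.1) = 355.454
Backorder adjustment √((H+b)/b) = √((31.1+92)/92) = 1.1567
Q* = 355.454 × 1.1567 ≈ 411.17

411 rolls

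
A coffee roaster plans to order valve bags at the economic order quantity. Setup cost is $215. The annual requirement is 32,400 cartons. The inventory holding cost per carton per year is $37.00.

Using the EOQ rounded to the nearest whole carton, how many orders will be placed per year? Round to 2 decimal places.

52.77 orders per year

EOQ = √(2DS/H) = √(2 × 32,400 × 215 / 37)
    = √(376,540.54) ≈ 613.63 → Q = 614
N = D/Q = 32,400/614 ≈ 52.769 orders/yr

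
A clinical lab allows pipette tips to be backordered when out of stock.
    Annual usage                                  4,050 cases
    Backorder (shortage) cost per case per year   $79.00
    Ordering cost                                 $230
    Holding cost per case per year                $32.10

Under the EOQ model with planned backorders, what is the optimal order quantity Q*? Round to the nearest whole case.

Q* = √(2DS/H) · √((H + b)/b)
   = √(2 × 4,050 × 230 / 32.1) · √((32.1 + 79) / 79)
   = 240.909 × 1.1859 ≈ 285.69

286 cases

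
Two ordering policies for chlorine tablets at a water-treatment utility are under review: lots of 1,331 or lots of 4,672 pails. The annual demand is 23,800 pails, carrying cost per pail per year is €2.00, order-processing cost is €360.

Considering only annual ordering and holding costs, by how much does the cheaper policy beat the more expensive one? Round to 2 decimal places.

Annual cost at Q: ordering D·S/Q plus holding Q·H/2.
TC(1,331) = (23,800/1,331)×360 + (1,331/2)×2 = €7,768.27
TC(4,672) = (23,800/4,672)×360 + (4,672/2)×2 = €6,505.90
|ΔTC| = |€7,768.27 − €6,505.90| = €1,262.36

€1,262.36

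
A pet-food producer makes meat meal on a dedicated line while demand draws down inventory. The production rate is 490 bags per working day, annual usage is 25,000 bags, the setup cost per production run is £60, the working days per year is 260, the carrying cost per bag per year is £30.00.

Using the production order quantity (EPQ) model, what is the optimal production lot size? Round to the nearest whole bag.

353 bags

Daily demand d = 25,000/260 = 96.154; p = 490; 1 − d/p = 0.80377
EPQ = √(2DS / (H(1 − d/p)))
    = √(2 × 25,000 × 60 / (30 × 0.80377)) ≈ 352.72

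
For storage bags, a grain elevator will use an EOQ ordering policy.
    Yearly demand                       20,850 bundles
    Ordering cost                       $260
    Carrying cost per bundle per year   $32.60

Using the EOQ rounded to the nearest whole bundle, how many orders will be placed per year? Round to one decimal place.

36.1 orders per year

EOQ = √(2DS/H) = √(2 × 20,850 × 260 / 32.6)
    = √(332,576.69) ≈ 576.69 → Q = 577
N = D/Q = 20,850/577 ≈ 36.135 orders/yr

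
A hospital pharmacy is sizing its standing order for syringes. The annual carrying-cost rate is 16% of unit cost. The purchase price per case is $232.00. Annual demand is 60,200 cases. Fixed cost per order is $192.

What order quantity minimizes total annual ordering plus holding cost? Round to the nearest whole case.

H = i·C = 0.16 × $232 = $37.1200 per case-year
Optimal lot size Q* = (2 × 60,200 × $192 / $37.12)^½ ≈ 789.15

789 cases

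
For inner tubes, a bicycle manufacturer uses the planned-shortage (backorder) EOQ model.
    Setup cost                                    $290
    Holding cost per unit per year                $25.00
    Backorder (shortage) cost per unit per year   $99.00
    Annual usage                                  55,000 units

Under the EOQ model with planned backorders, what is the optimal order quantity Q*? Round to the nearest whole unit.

Basic EOQ = √(2·55,000·290/25) = 1,129.602
Backorder adjustment √((H+b)/b) = √((25+99)/99) = 1.1192
Q* = 1,129.602 × 1.1192 ≈ 1,264.21

1,264 units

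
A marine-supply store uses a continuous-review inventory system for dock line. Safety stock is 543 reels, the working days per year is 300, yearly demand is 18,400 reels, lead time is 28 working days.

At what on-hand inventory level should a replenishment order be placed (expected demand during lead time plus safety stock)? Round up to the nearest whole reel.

2,261 reels

Daily demand d = 18,400 / 300 = 61.333 reels/day
Demand during lead time = 61.333 × 28 = 1,717.33
Reorder point = 1,717.33 + 543 = 2,260.33 → round up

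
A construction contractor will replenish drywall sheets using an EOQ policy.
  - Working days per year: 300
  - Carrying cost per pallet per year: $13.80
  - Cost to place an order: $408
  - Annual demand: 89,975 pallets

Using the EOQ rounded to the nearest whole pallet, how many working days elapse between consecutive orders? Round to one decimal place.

7.7 days

EOQ = √(2DS/H) = √(2 × 89,975 × 408 / 13.8)
    = √(5,320,260.87) ≈ 2,306.57 → Q = 2,307 pallets
T = Q/D × 300 days = 2,307/89,975 × 300 = 7.692 days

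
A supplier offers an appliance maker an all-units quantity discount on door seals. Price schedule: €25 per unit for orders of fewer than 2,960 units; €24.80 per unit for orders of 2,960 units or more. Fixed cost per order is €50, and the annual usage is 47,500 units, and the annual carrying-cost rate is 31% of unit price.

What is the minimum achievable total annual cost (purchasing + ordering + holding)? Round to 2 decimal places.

€1,190,180.60

H₁ = 31%×€25 = €7.7500;  H₂ = 31%×€24.80 = €7.6880
EOQ₁ = √(2×47,500×50/7.7500) = 782.88  (< 2,960, feasible at tier 1)
EOQ₂ = √(2×47,500×50/7.6880) = 786.03  (< 2,960 → use Q = 2,960 at tier-2 price)
TC(tier 1 (EOQ₁), Q≈782.9) = €1,193,567.33
TC(tier 2, Q≈2,960.0) = €1,190,180.60
Minimum at tier 2: €1,190,180.60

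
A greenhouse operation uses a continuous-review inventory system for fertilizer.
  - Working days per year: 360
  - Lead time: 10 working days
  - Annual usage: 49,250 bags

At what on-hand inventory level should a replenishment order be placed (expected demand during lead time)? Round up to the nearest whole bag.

1,369 bags

Daily demand d = 49,250 / 360 = 136.806 bags/day
Demand during lead time = 136.806 × 10 = 1,368.06
Reorder point = 1,368.06 → round up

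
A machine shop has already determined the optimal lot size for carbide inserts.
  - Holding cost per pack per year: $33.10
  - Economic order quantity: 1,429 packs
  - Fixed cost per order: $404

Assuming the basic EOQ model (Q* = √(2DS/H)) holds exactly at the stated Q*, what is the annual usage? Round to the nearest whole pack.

83,653 packs per year

EOQ relation: Q² = 2DS/H, so rearrange for the unknown.
D = Q²H / (2S) = 1,429² × 33.1 / (2 × 404) = 83,652.92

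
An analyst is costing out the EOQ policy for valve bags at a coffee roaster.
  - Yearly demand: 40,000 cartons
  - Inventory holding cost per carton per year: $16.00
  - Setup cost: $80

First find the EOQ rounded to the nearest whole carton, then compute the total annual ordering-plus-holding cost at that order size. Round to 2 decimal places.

Q* = √(2·D·S / H) = √(2·40,000·80 / 16) = √400,000.0 ≈ 632.46 → Q = 632 cartons
Annual ordering cost = (D/Q)·S = (40,000/632) × 80 = $5,063.29
Annual holding cost  = (Q/2)·H = (632/2) × 16 = $5,056.00
Total = $5,063.29 + $5,056.00 = $10,119.29

$10,119.29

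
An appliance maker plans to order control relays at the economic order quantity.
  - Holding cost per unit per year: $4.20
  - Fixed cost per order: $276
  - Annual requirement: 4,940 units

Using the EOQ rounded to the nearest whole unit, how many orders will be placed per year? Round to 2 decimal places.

2DS/H = 2·4,940·276/4.2 = 649,257.14
EOQ = √649,257.14 ≈ 805.76 → Q = 806
N = D/Q = 4,940/806 ≈ 6.129 orders/yr

6.13 orders per year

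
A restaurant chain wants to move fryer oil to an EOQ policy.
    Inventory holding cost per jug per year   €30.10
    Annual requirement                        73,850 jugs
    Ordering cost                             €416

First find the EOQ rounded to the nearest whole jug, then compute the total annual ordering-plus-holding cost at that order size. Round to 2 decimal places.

€43,005.12

Optimal lot size Q* = (2 × 73,850 × €416 / €30.1)^½ ≈ 1,428.74 → Q = 1,429 jugs
Orders/yr = 73,850/1,429 = 51.679; ordering cost = 51.679 × €416 = €21,498.67
Average inventory = 1,429/2 = 714.5; holding cost = 714.5 × €30.1 = €21,506.45
Total = €21,498.67 + €21,506.45 = €43,005.12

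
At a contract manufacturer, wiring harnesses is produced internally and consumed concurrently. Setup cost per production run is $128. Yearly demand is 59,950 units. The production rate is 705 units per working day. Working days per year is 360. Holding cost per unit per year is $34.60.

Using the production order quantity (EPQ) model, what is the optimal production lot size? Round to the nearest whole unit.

762 units

d = 59,950/360 = 166.5278 units/day;  effective holding cost H(1 − d/p) = 34.6·(1 − 166.5278/705) = 26.42715
Q* = √(2DS / H_eff) = √(2·59,950·128 / 26.42715) ≈ 762.06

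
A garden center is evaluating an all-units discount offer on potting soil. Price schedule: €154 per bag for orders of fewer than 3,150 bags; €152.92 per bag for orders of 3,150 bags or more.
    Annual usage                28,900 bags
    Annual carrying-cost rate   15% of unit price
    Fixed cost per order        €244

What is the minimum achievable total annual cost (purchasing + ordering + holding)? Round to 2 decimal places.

€4,457,753.95

H₁ = 15%×€154 = €23.1000;  H₂ = 15%×€152.92 = €22.9380
EOQ₁ = √(2×28,900×244/23.1000) = 781.36  (< 3,150, feasible at tier 1)
EOQ₂ = √(2×28,900×244/22.9380) = 784.12  (< 3,150 → use Q = 3,150 at tier-2 price)
TC(tier 1 (EOQ₁), Q≈781.4) = €4,468,649.49
TC(tier 2, Q≈3,150.0) = €4,457,753.95
Minimum at tier 2: €4,457,753.95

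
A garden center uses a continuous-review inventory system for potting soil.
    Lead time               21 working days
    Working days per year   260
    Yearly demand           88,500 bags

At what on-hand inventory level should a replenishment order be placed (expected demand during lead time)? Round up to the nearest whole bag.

Daily demand d = 88,500 / 260 = 340.385 bags/day
Demand during lead time = 340.385 × 21 = 7,148.08
Reorder point = 7,148.08 → round up

7,149 bags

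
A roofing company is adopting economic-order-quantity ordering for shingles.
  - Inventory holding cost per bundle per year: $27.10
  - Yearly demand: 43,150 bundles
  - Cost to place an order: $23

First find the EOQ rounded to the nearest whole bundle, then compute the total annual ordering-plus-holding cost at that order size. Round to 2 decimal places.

EOQ = √(2DS/H) = √(2 × 43,150 × 23 / 27.1)
    = √(73,243.54) ≈ 270.64 → Q = 271 bundles
Orders/yr = 43,150/271 = 159.225; ordering cost = 159.225 × $23 = $3,662.18
Average inventory = 271/2 = 135.5; holding cost = 135.5 × $27.1 = $3,672.05
Total = $3,662.18 + $3,672.05 = $7,334.23

$7,334.23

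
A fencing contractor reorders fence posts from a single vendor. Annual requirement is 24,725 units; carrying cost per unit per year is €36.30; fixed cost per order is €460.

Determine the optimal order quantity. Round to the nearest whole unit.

EOQ = √(2DS/H) = √(2 × 24,725 × 460 / 36.3)
    = √(626,639.12) ≈ 791.61

792 units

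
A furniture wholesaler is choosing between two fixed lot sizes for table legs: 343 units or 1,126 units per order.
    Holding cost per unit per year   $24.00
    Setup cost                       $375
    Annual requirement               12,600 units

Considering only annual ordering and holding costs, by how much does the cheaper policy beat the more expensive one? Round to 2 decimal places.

For each Q, cost = (D/Q)·S + (Q/2)·H.
TC(343) = (12,600/343)×375 + (343/2)×24 = $17,891.51
TC(1,126) = (12,600/1,126)×375 + (1,126/2)×24 = $17,708.27
|ΔTC| = |$17,891.51 − $17,708.27| = $183.24

$183.24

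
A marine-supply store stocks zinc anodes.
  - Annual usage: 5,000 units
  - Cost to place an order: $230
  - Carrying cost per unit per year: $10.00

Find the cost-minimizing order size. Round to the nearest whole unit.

480 units

EOQ = √(2DS/H) = √(2 × 5,000 × 230 / 10)
    = √(230,000.00) ≈ 479.58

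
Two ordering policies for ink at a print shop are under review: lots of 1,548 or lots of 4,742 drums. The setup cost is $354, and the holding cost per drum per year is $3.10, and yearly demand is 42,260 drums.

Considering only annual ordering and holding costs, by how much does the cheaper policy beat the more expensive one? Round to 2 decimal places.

$1,558.61

Annual cost at Q: ordering D·S/Q plus holding Q·H/2.
TC(1,548) = (42,260/1,548)×354 + (1,548/2)×3.1 = $12,063.51
TC(4,742) = (42,260/4,742)×354 + (4,742/2)×3.1 = $10,504.90
Cheaper: Q = 4,742.  Difference = $1,558.61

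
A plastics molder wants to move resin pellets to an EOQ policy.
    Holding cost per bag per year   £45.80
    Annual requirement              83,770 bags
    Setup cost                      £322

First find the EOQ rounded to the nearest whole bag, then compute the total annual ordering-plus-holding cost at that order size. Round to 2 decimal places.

£49,707.27

EOQ = √(2DS/H) = √(2 × 83,770 × 322 / 45.8)
    = √(1,177,901.31) ≈ 1,085.31 → Q = 1,085 bags
Ordering: D/Q × S = 83,770/1,085 × £322 = £24,860.77
Holding:  Q/2 × H = 1,085/2 × £45.8 = £24,846.50
Total = £24,860.77 + £24,846.50 = £49,707.27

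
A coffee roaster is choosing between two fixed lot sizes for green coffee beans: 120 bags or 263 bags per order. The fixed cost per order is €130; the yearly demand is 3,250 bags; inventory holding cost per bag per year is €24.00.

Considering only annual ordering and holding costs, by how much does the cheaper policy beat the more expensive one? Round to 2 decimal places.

€198.37

TC(Q) = (D/Q)S + (Q/2)H
TC(120) = (3,250/120)×130 + (120/2)×24 = €4,960.83
TC(263) = (3,250/263)×130 + (263/2)×24 = €4,762.46
|ΔTC| = |€4,960.83 − €4,762.46| = €198.37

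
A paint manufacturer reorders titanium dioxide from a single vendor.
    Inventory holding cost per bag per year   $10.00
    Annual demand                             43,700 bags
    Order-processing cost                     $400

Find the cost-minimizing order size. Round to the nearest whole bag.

1,870 bags

Q* = √(2·D·S / H) = √(2·43,700·400 / 10) = √3,496,000.0 ≈ 1,869.76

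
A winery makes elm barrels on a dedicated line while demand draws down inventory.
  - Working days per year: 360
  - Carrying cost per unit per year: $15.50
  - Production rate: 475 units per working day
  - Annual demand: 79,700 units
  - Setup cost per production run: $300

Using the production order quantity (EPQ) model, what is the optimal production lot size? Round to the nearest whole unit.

d = 79,700/360 = 221.3889 units/day;  effective holding cost H(1 − d/p) = 15.5·(1 − 221.3889/475) = 8.27573
Q* = √(2DS / H_eff) = √(2·79,700·300 / 8.27573) ≈ 2,403.82

2,404 units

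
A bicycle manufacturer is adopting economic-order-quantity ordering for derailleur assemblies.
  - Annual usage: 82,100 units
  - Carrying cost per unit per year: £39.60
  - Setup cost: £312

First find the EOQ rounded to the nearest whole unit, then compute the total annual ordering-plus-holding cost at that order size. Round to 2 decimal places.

EOQ = √(2DS/H) = √(2 × 82,100 × 312 / 39.6)
    = √(1,293,696.97) ≈ 1,137.41 → Q = 1,137 units
Ordering: D/Q × S = 82,100/1,137 × £312 = £22,528.76
Holding:  Q/2 × H = 1,137/2 × £39.6 = £22,512.60
Total = £22,528.76 + £22,512.60 = £45,041.36

£45,041.36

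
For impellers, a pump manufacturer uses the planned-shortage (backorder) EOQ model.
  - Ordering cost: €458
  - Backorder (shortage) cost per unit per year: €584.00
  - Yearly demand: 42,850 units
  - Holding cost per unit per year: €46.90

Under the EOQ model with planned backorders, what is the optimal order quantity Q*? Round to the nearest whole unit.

951 units

Basic EOQ = √(2·42,850·458/46.9) = 914.822
Backorder adjustment √((H+b)/b) = √((46.9+584)/584) = 1.0394
Q* = 914.822 × 1.0394 ≈ 950.85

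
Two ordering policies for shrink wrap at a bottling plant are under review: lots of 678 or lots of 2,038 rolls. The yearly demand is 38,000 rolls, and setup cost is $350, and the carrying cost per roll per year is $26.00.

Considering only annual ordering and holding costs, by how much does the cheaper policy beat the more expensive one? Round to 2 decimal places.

$4,589.49

TC(Q) = (D/Q)S + (Q/2)H
TC(678) = (38,000/678)×350 + (678/2)×26 = $28,430.52
TC(2,038) = (38,000/2,038)×350 + (2,038/2)×26 = $33,020.01
Cheaper: Q = 678.  Difference = $4,589.49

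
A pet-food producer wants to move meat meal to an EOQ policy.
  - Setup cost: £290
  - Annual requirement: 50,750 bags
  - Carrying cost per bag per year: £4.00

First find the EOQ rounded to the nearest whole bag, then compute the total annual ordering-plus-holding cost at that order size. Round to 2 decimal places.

2DS/H = 2·50,750·290/4 = 7,358,750.00
EOQ = √7,358,750.00 ≈ 2,712.70 → Q = 2,713 bags
Ordering: D/Q × S = 50,750/2,713 × £290 = £5,424.81
Holding:  Q/2 × H = 2,713/2 × £4 = £5,426.00
Total = £5,424.81 + £5,426.00 = £10,850.81

£10,850.81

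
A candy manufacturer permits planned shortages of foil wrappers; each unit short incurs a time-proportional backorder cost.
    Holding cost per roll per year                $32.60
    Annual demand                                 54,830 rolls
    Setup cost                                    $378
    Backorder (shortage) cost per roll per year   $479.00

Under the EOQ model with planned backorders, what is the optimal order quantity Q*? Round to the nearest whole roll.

1,165 rolls

Q* = √(2DS/H) · √((H + b)/b)
   = √(2 × 54,830 × 378 / 32.6) · √((32.6 + 479) / 479)
   = 1,127.616 × 1.0335 ≈ 1,165.36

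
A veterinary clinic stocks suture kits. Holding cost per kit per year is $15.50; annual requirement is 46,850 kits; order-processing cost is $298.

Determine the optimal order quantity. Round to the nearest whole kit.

1,342 kits

EOQ = √(2DS/H) = √(2 × 46,850 × 298 / 15.5)
    = √(1,801,458.06) ≈ 1,342.18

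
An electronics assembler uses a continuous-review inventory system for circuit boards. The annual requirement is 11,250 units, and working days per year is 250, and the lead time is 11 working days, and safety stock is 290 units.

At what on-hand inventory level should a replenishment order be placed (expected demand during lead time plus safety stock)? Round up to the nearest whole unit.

785 units

Daily demand d = 11,250 / 250 = 45.000 units/day
Demand during lead time = 45.000 × 11 = 495.00
Reorder point = 495.00 + 290 = 785.00 → round up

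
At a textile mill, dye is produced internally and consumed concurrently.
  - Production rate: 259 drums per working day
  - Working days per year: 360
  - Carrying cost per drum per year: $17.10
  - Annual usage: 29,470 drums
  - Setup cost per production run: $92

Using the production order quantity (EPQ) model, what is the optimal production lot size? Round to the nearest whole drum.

Daily demand d = 29,470/360 = 81.861; p = 259; 1 − d/p = 0.68393
EPQ = √(2DS / (H(1 − d/p)))
    = √(2 × 29,470 × 92 / (17.1 × 0.68393)) ≈ 680.92

681 drums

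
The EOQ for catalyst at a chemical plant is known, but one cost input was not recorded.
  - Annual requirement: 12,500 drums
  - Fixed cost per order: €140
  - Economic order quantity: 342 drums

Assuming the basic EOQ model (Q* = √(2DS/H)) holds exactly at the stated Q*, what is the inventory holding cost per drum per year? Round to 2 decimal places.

€29.92

Since Q* = (2DS/H)^½, squaring gives Q*²·H = 2DS.
H = 2DS / Q² = 2 × 12,500 × 140 / 342² = 29.9237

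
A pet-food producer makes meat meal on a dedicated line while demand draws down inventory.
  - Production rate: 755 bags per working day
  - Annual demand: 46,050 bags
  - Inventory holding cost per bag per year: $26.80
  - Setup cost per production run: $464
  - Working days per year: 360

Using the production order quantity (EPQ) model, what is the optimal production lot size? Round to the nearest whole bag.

Daily demand d = 46,050/360 = 127.917; p = 755; 1 − d/p = 0.83057
EPQ = √(2DS / (H(1 − d/p)))
    = √(2 × 46,050 × 464 / (26.8 × 0.83057)) ≈ 1,385.58

1,386 bags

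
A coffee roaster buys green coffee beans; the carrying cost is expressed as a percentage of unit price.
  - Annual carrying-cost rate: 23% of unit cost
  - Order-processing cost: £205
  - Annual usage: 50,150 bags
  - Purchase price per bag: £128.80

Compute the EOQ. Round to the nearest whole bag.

833 bags

Carrying cost H = £128.8 × 23% = £29.6240/bag/yr
EOQ = √(2DS/H) = √(2 × 50,150 × 205 / 29.624)
    = √(694,082.50) ≈ 833.12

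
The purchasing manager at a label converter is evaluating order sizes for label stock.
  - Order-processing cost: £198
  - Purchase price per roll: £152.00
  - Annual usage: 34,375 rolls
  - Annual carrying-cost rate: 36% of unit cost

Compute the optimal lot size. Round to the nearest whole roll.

H = i·C = 0.36 × £152 = £54.7200 per roll-year
Optimal lot size Q* = (2 × 34,375 × £198 / £54.72)^½ ≈ 498.76

499 rolls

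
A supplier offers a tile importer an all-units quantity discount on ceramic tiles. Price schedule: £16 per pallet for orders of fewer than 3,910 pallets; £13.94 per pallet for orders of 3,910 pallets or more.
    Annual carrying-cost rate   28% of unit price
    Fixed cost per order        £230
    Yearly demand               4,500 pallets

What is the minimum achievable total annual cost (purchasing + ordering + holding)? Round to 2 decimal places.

£70,625.46

H₁ = 28%×£16 = £4.4800;  H₂ = 28%×£13.94 = £3.9032
EOQ₁ = √(2×4,500×230/4.4800) = 679.75  (< 3,910, feasible at tier 1)
EOQ₂ = √(2×4,500×230/3.9032) = 728.24  (< 3,910 → use Q = 3,910 at tier-2 price)
TC(tier 1 (EOQ₁), Q≈679.7) = £75,045.26
TC(tier 2, Q≈3,910.0) = £70,625.46
Minimum at tier 2: £70,625.46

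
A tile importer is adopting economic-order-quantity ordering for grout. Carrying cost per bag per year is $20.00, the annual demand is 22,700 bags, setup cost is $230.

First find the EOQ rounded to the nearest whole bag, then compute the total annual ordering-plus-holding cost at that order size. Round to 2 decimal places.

Optimal lot size Q* = (2 × 22,700 × $230 / $20)^½ ≈ 722.56 → Q = 723 bags
Ordering: D/Q × S = 22,700/723 × $230 = $7,221.30
Holding:  Q/2 × H = 723/2 × $20 = $7,230.00
Total = $7,221.30 + $7,230.00 = $14,451.30

$14,451.30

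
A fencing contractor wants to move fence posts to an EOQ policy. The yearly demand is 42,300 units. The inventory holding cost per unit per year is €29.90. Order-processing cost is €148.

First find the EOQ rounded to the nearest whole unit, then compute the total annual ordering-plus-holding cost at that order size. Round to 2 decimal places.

€19,348.69

EOQ = √(2DS/H) = √(2 × 42,300 × 148 / 29.9)
    = √(418,755.85) ≈ 647.11 → Q = 647 units
Annual ordering cost = (D/Q)·S = (42,300/647) × 148 = €9,676.04
Annual holding cost  = (Q/2)·H = (647/2) × 29.9 = €9,672.65
Total = €9,676.04 + €9,672.65 = €19,348.69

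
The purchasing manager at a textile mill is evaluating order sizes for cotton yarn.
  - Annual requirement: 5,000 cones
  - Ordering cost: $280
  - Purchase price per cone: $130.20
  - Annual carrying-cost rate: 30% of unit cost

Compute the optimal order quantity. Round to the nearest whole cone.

268 cones

Holding cost per cone per year: H = 30% × $130.2 = $39.0600
2DS/H = 2·5,000·280/39.06 = 71,684.59
EOQ = √71,684.59 ≈ 267.74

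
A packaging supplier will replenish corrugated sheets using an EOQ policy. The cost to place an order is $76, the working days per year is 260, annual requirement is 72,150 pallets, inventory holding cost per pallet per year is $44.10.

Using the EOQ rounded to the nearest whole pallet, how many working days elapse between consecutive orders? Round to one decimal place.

Optimal lot size Q* = (2 × 72,150 × $76 / $44.1)^½ ≈ 498.68 → Q = 499 pallets
Cycle time = (working days × Q)/D = (260 × 499) / 72,150 = 1.798 days

1.8 days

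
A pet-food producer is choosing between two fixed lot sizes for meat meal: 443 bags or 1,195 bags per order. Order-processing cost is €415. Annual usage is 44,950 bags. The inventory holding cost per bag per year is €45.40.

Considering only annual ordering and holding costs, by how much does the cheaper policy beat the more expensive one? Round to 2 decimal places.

TC(Q) = (D/Q)S + (Q/2)H
TC(443) = (44,950/443)×415 + (443/2)×45.4 = €52,165.02
TC(1,195) = (44,950/1,195)×415 + (1,195/2)×45.4 = €42,736.75
Lots of 1,195 are cheaper by €9,428.27.

€9,428.27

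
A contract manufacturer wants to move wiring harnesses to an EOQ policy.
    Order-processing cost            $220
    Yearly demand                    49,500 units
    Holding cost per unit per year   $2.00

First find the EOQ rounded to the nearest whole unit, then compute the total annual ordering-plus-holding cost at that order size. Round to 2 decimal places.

Q* = √(2·D·S / H) = √(2·49,500·220 / 2) = √10,890,000.0 ≈ 3,300.00 → Q = 3,300 units
Ordering: D/Q × S = 49,500/3,300 × $220 = $3,300.00
Holding:  Q/2 × H = 3,300/2 × $2 = $3,300.00
Total = $3,300.00 + $3,300.00 = $6,600.00

$6,600.00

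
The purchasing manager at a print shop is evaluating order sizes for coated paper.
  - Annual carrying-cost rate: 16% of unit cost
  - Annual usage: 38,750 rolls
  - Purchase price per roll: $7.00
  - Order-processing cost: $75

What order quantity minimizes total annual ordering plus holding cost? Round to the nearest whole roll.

2,278 rolls

H = i·C = 0.16 × $7 = $1.1200 per roll-year
Optimal lot size Q* = (2 × 38,750 × $75 / $1.12)^½ ≈ 2,278.10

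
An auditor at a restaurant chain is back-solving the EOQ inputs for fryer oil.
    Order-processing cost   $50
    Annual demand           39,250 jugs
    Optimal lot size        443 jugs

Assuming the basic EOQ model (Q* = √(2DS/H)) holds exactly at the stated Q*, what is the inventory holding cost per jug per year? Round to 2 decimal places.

$20.00

EOQ relation: Q² = 2DS/H, so rearrange for the unknown.
H = 2DS / Q² = 2 × 39,250 × 50 / 443² = 20.0001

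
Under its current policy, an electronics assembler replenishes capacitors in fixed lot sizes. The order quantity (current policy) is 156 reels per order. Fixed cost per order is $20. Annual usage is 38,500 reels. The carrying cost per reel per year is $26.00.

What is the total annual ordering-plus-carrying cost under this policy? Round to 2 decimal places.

$6,963.90

Orders/yr = 38,500/156 = 246.795; ordering cost = 246.795 × $20 = $4,935.90
Average inventory = 156/2 = 78; holding cost = 78 × $26 = $2,028.00
Total = $4,935.90 + $2,028.00 = $6,963.90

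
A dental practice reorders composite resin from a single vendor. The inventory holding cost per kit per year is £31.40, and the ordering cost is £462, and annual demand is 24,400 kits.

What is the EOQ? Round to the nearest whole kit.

EOQ = √(2DS/H) = √(2 × 24,400 × 462 / 31.4)
    = √(718,012.74) ≈ 847.36

847 kits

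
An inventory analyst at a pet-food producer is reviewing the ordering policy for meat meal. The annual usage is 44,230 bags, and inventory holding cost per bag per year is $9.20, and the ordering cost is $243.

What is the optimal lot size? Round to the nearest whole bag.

EOQ = √(2DS/H) = √(2 × 44,230 × 243 / 9.2)
    = √(2,336,497.83) ≈ 1,528.56

1,529 bags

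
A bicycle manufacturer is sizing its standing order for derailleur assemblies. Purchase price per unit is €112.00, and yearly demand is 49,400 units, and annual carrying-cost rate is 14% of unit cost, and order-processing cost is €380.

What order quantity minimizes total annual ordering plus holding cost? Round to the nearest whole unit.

H = i·C = 0.14 × €112 = €15.6800 per unit-year
Optimal lot size Q* = (2 × 49,400 × €380 / €15.68)^½ ≈ 1,547.38

1,547 units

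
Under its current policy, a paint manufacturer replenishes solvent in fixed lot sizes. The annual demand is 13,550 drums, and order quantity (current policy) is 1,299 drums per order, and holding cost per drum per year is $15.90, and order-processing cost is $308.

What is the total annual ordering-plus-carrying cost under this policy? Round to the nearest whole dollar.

Orders/yr = 13,550/1,299 = 10.431; ordering cost = 10.431 × $308 = $3,212.78
Average inventory = 1,299/2 = 649.5; holding cost = 649.5 × $15.9 = $10,327.05
Total = $3,212.78 + $10,327.05 = $13,539.83

$13,540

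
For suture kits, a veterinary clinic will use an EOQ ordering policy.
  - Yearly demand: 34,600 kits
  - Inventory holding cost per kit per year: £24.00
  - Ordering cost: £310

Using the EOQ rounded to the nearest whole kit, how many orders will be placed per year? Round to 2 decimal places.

2DS/H = 2·34,600·310/24 = 893,833.33
EOQ = √893,833.33 ≈ 945.43 → Q = 945
Orders per year = D/Q = 34,600 / 945 = 36.614

36.61 orders per year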